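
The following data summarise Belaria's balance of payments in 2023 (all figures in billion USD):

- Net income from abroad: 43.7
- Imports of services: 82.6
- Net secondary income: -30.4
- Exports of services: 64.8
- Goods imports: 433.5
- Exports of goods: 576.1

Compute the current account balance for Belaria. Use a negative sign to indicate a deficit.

Goods balance = 576.1 - 433.5 = 142.6
Services balance = 64.8 - 82.6 = -17.8
Trade balance (goods + services) = 142.6 + (-17.8) = 124.8
Net primary income = 43.7
Net secondary income = -30.4
Current account = 124.8 + 43.7 + (-30.4) = 138.1

138.1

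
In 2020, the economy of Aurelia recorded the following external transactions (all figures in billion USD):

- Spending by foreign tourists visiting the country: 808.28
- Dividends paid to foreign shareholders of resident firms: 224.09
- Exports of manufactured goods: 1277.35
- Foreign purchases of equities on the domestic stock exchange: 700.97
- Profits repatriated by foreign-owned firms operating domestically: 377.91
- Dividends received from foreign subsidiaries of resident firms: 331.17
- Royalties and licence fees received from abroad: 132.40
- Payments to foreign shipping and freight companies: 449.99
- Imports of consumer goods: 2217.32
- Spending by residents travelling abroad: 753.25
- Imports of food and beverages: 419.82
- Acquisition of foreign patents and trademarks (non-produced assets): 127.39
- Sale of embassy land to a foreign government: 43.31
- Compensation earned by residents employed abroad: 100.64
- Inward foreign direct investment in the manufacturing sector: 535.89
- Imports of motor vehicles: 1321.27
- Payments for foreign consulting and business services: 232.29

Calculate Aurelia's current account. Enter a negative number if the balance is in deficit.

Goods: -1321.27 - 2217.32 + 1277.35 - 419.82 = -2681.06
Services: 132.40 - 449.99 - 753.25 + 808.28 - 232.29 = -494.85
Primary income: 331.17 - 224.09 + 100.64 - 377.91 = -170.19
Current account = (-2681.06) + (-494.85) + (-170.19) = -3346.10
(Excluded from the current account — financial account: foreign purchases of equities on the domestic stock exchange 700.97, inward foreign direct investment in the manufacturing sector 535.89; capital account: acquisition of foreign patents and trademarks (non-produced assets) 127.39, sale of embassy land to a foreign government 43.31.)

-3346.10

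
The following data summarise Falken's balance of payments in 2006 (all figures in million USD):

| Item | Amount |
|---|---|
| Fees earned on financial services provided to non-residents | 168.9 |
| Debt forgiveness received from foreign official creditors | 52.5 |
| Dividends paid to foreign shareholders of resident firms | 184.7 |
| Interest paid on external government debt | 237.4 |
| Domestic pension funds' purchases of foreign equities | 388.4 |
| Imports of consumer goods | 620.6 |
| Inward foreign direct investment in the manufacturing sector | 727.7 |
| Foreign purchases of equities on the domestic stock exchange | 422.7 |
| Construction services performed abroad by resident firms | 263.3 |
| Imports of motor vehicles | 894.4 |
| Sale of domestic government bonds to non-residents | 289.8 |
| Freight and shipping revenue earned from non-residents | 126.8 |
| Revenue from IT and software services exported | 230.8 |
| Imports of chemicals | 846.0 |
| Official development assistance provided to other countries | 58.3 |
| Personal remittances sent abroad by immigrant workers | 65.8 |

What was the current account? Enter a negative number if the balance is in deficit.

-2117.4

Goods: -620.6 - 894.4 - 846.0 = -2361.0
Services: 263.3 + 126.8 + 230.8 + 168.9 = 789.8
Primary income: -184.7 - 237.4 = -422.1
Secondary income: -65.8 - 58.3 = -124.1
Current account = (-2361.0) + 789.8 + (-422.1) + (-124.1) = -2117.4
(Excluded from the current account — capital account: debt forgiveness received from foreign official creditors 52.5; financial account: domestic pension funds' purchases of foreign equities 388.4, inward foreign direct investment in the manufacturing sector 727.7, foreign purchases of equities on the domestic stock exchange 422.7, sale of domestic government bonds to non-residents 289.8.)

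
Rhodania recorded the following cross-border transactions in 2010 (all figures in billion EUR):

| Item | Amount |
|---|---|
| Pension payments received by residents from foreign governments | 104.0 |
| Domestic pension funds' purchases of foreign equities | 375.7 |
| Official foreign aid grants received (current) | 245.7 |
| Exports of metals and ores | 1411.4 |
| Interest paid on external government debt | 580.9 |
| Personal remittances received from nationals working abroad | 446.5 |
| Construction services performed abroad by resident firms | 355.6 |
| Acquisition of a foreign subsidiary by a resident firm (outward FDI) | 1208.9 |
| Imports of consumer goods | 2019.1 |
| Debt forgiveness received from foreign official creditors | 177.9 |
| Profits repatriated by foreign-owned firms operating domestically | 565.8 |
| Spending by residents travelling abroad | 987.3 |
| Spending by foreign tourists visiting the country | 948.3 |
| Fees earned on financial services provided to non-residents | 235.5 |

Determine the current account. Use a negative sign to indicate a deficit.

-406.1

Goods: 1411.4 - 2019.1 = -607.7
Services: 948.3 - 987.3 + 235.5 + 355.6 = 552.1
Primary income: -580.9 - 565.8 = -1146.7
Secondary income: 446.5 + 104.0 + 245.7 = 796.2
Current account = (-607.7) + 552.1 + (-1146.7) + 796.2 = -406.1
(Excluded from the current account — financial account: domestic pension funds' purchases of foreign equities 375.7, acquisition of a foreign subsidiary by a resident firm (outward FDI) 1208.9; capital account: debt forgiveness received from foreign official creditors 177.9.)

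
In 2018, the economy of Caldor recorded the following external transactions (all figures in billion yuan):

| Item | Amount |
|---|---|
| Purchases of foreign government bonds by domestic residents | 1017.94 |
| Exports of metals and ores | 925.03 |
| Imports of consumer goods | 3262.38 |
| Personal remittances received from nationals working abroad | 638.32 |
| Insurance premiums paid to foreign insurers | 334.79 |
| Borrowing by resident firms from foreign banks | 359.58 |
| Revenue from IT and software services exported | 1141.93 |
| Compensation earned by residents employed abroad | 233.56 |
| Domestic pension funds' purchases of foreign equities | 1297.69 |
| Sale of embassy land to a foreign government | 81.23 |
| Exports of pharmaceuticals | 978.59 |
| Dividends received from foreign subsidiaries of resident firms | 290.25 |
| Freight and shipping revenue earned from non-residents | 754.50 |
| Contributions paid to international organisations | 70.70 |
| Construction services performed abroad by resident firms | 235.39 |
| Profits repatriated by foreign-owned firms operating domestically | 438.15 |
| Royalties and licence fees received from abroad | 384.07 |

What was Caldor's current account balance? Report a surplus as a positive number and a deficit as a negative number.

1475.62

Goods: -3262.38 + 925.03 + 978.59 = -1358.76
Services: 235.39 - 334.79 + 754.50 + 384.07 + 1141.93 = 2181.10
Primary income: 233.56 + 290.25 - 438.15 = 85.66
Secondary income: -70.70 + 638.32 = 567.62
Current account = (-1358.76) + 2181.10 + 85.66 + 567.62 = 1475.62
(Excluded from the current account — financial account: purchases of foreign government bonds by domestic residents 1017.94, borrowing by resident firms from foreign banks 359.58, domestic pension funds' purchases of foreign equities 1297.69; capital account: sale of embassy land to a foreign government 81.23.)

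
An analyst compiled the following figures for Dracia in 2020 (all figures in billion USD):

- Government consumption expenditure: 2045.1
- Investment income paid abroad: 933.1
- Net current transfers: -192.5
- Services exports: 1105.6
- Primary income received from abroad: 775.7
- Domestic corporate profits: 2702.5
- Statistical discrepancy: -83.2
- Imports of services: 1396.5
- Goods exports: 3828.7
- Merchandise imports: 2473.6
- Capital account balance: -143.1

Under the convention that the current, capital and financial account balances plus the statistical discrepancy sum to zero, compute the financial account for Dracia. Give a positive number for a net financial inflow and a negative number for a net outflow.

-488.0

Goods balance = 3828.7 - 2473.6 = 1355.1
Services balance = 1105.6 - 1396.5 = -290.9
Trade balance (goods + services) = 1355.1 + (-290.9) = 1064.2
Net primary income = 775.7 - 933.1 = -157.4
Net secondary income = -192.5
Current account = 1064.2 + (-157.4) + (-192.5) = 714.3
Financial account = -(714.3 + (-143.1) + (-83.2)) = -488.0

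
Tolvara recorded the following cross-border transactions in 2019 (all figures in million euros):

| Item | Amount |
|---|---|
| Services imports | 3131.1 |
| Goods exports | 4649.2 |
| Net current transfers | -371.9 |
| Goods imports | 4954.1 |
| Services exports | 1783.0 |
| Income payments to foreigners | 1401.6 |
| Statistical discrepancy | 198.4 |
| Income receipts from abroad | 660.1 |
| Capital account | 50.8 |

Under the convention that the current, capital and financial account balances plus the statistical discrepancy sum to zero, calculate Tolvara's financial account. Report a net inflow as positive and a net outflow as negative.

Goods balance = 4649.2 - 4954.1 = -304.9
Services balance = 1783.0 - 3131.1 = -1348.1
Trade balance (goods + services) = -304.9 + (-1348.1) = -1653.0
Net primary income = 660.1 - 1401.6 = -741.5
Net secondary income = -371.9
Current account = -1653.0 + (-741.5) + (-371.9) = -2766.4
Financial account = -(-2766.4 + 50.8 + 198.4) = 2517.2

2517.2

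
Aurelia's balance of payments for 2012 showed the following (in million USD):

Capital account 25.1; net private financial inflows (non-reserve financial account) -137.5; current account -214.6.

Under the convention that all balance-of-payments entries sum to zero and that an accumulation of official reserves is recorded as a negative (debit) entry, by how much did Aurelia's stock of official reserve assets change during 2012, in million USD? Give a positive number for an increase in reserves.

-327.0

Official reserve transactions balance = -((-214.6) + 25.1 + (-137.5)) = 327.0
An accumulation of reserves is recorded as a debit (negative entry), so the change in the stock of reserves is the negative of that balance.
Change in official reserves = -(327.0) = -327.0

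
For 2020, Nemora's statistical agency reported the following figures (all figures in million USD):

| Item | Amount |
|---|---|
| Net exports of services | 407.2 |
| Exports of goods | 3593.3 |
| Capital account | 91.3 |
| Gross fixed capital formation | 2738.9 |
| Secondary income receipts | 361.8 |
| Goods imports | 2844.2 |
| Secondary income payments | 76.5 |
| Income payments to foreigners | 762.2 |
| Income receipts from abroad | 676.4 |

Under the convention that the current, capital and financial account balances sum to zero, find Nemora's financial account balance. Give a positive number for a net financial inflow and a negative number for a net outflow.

Goods balance = 3593.3 - 2844.2 = 749.1
Services balance = 407.2
Trade balance (goods + services) = 749.1 + 407.2 = 1156.3
Net primary income = 676.4 - 762.2 = -85.8
Net secondary income = 361.8 - 76.5 = 285.3
Current account = 1156.3 + (-85.8) + 285.3 = 1355.8
Financial account = -(1355.8 + 91.3) = -1447.1

-1447.1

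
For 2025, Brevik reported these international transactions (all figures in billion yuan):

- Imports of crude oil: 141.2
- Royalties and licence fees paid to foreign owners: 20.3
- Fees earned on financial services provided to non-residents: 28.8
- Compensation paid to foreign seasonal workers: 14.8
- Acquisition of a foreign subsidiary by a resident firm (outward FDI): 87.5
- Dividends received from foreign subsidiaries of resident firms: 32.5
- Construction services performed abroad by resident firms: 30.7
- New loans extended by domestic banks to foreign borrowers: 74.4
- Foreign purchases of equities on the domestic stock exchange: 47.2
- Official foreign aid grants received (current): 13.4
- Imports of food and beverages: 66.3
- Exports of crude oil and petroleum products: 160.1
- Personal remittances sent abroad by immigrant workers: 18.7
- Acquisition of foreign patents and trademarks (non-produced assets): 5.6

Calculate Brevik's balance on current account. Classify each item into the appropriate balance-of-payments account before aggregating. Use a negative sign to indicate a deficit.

4.2

Goods: 160.1 - 141.2 - 66.3 = -47.4
Services: 28.8 - 20.3 + 30.7 = 39.2
Primary income: -14.8 + 32.5 = 17.7
Secondary income: 13.4 - 18.7 = -5.3
Current account = (-47.4) + 39.2 + 17.7 + (-5.3) = 4.2
(Excluded from the current account — financial account: acquisition of a foreign subsidiary by a resident firm (outward FDI) 87.5, new loans extended by domestic banks to foreign borrowers 74.4, foreign purchases of equities on the domestic stock exchange 47.2; capital account: acquisition of foreign patents and trademarks (non-produced assets) 5.6.)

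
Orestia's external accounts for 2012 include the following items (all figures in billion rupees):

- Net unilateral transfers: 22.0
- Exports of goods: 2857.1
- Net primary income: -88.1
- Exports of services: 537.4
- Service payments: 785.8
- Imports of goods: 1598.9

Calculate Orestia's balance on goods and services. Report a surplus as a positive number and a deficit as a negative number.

1009.8

Goods balance = 2857.1 - 1598.9 = 1258.2
Services balance = 537.4 - 785.8 = -248.4
Trade balance (goods + services) = 1258.2 + (-248.4) = 1009.8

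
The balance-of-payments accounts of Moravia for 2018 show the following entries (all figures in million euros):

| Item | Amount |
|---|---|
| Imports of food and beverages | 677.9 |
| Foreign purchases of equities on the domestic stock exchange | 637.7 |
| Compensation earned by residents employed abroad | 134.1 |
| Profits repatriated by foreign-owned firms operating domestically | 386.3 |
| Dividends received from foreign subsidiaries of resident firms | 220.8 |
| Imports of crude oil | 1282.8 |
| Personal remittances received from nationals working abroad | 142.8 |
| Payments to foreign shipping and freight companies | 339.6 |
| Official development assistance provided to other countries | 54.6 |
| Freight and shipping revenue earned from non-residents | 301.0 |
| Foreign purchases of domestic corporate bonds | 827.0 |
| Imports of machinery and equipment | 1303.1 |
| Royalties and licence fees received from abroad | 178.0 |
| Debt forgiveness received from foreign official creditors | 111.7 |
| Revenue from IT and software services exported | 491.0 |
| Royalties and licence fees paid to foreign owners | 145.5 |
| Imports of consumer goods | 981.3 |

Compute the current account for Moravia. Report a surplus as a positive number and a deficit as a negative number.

-3703.4

Goods: -1282.8 - 981.3 - 677.9 - 1303.1 = -4245.1
Services: 178.0 + 301.0 + 491.0 - 145.5 - 339.6 = 484.9
Primary income: 220.8 - 386.3 + 134.1 = -31.4
Secondary income: 142.8 - 54.6 = 88.2
Current account = (-4245.1) + 484.9 + (-31.4) + 88.2 = -3703.4
(Excluded from the current account — financial account: foreign purchases of equities on the domestic stock exchange 637.7, foreign purchases of domestic corporate bonds 827.0; capital account: debt forgiveness received from foreign official creditors 111.7.)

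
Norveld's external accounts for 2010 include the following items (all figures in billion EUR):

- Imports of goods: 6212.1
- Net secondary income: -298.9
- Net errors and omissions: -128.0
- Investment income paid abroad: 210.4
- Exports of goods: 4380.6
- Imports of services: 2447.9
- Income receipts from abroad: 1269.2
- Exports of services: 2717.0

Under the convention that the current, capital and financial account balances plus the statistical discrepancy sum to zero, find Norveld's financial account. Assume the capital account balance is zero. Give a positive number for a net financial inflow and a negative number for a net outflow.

930.5

Goods balance = 4380.6 - 6212.1 = -1831.5
Services balance = 2717.0 - 2447.9 = 269.1
Trade balance (goods + services) = -1831.5 + 269.1 = -1562.4
Net primary income = 1269.2 - 210.4 = 1058.8
Net secondary income = -298.9
Current account = -1562.4 + 1058.8 + (-298.9) = -802.5
Financial account = -(-802.5 + (-128.0)) = 930.5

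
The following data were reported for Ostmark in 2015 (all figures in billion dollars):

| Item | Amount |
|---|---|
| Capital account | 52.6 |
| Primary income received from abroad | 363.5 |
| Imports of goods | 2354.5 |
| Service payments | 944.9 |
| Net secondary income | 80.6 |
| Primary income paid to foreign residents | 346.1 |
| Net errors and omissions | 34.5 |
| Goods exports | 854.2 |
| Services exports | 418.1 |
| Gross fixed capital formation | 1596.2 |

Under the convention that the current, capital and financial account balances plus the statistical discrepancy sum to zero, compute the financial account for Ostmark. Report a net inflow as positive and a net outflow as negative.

1842.0

Goods balance = 854.2 - 2354.5 = -1500.3
Services balance = 418.1 - 944.9 = -526.8
Trade balance (goods + services) = -1500.3 + (-526.8) = -2027.1
Net primary income = 363.5 - 346.1 = 17.4
Net secondary income = 80.6
Current account = -2027.1 + 17.4 + 80.6 = -1929.1
Financial account = -(-1929.1 + 52.6 + 34.5) = 1842.0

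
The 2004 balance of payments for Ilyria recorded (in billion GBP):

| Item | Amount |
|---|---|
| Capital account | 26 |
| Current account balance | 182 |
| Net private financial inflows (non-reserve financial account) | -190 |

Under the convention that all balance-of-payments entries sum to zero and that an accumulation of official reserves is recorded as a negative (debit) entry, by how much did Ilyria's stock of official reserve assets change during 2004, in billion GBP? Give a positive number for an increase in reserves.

Official reserve transactions balance = -(182 + 26 + (-190)) = -18
An accumulation of reserves is recorded as a debit (negative entry), so the change in the stock of reserves is the negative of that balance.
Change in official reserves = -(-18) = 18

18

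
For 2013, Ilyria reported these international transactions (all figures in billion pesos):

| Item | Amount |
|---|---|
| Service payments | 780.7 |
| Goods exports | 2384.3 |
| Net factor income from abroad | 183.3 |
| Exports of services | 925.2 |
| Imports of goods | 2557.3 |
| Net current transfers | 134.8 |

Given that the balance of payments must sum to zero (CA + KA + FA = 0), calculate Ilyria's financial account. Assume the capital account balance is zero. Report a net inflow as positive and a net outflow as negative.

-289.6

Goods balance = 2384.3 - 2557.3 = -173.0
Services balance = 925.2 - 780.7 = 144.5
Trade balance (goods + services) = -173.0 + 144.5 = -28.5
Net primary income = 183.3
Net secondary income = 134.8
Current account = -28.5 + 183.3 + 134.8 = 289.6
Financial account = -(289.6) = -289.6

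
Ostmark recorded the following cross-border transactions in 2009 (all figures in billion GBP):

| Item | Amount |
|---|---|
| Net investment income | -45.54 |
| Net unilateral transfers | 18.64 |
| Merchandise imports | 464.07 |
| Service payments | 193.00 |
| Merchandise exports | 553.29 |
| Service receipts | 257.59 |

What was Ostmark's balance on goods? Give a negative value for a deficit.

89.22

Goods balance = 553.29 - 464.07 = 89.22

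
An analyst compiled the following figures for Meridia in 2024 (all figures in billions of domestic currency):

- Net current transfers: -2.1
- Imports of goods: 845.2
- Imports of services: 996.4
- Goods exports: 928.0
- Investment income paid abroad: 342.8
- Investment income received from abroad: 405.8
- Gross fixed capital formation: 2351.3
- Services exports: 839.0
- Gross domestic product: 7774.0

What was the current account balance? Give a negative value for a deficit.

-13.7

Goods balance = 928.0 - 845.2 = 82.8
Services balance = 839.0 - 996.4 = -157.4
Trade balance (goods + services) = 82.8 + (-157.4) = -74.6
Net primary income = 405.8 - 342.8 = 63.0
Net secondary income = -2.1
Current account = -74.6 + 63.0 + (-2.1) = -13.7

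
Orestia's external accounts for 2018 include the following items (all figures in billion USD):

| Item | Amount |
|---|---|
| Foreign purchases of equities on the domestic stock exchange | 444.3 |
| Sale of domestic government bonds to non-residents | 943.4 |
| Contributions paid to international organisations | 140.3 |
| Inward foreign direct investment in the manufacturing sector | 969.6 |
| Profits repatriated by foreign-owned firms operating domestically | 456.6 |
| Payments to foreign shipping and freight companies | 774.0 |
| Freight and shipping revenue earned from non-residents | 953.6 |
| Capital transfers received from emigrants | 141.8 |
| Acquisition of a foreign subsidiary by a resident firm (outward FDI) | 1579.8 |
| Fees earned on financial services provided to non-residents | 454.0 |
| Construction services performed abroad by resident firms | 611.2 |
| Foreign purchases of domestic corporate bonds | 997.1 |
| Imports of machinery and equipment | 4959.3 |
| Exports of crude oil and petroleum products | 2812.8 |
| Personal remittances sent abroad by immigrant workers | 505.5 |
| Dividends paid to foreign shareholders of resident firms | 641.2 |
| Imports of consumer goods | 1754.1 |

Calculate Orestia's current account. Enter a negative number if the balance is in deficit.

-4399.4

Goods: 2812.8 - 4959.3 - 1754.1 = -3900.6
Services: 611.2 - 774.0 + 953.6 + 454.0 = 1244.8
Primary income: -456.6 - 641.2 = -1097.8
Secondary income: -140.3 - 505.5 = -645.8
Current account = (-3900.6) + 1244.8 + (-1097.8) + (-645.8) = -4399.4
(Excluded from the current account — financial account: foreign purchases of equities on the domestic stock exchange 444.3, sale of domestic government bonds to non-residents 943.4, inward foreign direct investment in the manufacturing sector 969.6, acquisition of a foreign subsidiary by a resident firm (outward FDI) 1579.8, foreign purchases of domestic corporate bonds 997.1; capital account: capital transfers received from emigrants 141.8.)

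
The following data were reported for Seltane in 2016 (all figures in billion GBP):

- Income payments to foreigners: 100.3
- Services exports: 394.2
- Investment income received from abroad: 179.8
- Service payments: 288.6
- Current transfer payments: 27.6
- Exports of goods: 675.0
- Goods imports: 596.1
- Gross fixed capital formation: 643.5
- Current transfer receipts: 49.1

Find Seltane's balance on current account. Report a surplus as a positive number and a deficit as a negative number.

285.5

Goods balance = 675.0 - 596.1 = 78.9
Services balance = 394.2 - 288.6 = 105.6
Trade balance (goods + services) = 78.9 + 105.6 = 184.5
Net primary income = 179.8 - 100.3 = 79.5
Net secondary income = 49.1 - 27.6 = 21.5
Current account = 184.5 + 79.5 + 21.5 = 285.5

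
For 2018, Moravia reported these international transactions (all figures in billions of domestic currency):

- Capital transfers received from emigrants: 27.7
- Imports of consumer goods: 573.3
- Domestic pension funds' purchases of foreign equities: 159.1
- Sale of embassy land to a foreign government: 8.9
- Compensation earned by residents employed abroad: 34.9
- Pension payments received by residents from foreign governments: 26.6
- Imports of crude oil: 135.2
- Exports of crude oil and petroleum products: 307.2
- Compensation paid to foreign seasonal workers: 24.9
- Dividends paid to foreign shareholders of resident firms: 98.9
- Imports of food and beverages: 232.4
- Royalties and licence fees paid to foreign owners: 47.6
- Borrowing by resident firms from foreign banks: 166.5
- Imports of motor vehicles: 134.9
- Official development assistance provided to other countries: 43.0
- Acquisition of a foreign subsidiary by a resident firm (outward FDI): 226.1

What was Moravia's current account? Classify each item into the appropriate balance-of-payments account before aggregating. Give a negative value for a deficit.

-921.5

Goods: -135.2 - 573.3 - 134.9 + 307.2 - 232.4 = -768.6
Services: -47.6
Primary income: 34.9 - 98.9 - 24.9 = -88.9
Secondary income: 26.6 - 43.0 = -16.4
Current account = (-768.6) + (-47.6) + (-88.9) + (-16.4) = -921.5
(Excluded from the current account — capital account: capital transfers received from emigrants 27.7, sale of embassy land to a foreign government 8.9; financial account: domestic pension funds' purchases of foreign equities 159.1, borrowing by resident firms from foreign banks 166.5, acquisition of a foreign subsidiary by a resident firm (outward FDI) 226.1.)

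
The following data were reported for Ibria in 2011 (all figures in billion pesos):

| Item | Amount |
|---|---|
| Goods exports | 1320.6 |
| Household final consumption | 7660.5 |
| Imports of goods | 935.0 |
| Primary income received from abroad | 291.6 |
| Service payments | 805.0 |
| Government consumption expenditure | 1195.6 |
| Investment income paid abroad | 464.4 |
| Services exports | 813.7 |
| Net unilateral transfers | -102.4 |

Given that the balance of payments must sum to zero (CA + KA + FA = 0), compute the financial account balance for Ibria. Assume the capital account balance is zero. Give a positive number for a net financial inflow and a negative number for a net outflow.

Goods balance = 1320.6 - 935.0 = 385.6
Services balance = 813.7 - 805.0 = 8.7
Trade balance (goods + services) = 385.6 + 8.7 = 394.3
Net primary income = 291.6 - 464.4 = -172.8
Net secondary income = -102.4
Current account = 394.3 + (-172.8) + (-102.4) = 119.1
Financial account = -(119.1) = -119.1

-119.1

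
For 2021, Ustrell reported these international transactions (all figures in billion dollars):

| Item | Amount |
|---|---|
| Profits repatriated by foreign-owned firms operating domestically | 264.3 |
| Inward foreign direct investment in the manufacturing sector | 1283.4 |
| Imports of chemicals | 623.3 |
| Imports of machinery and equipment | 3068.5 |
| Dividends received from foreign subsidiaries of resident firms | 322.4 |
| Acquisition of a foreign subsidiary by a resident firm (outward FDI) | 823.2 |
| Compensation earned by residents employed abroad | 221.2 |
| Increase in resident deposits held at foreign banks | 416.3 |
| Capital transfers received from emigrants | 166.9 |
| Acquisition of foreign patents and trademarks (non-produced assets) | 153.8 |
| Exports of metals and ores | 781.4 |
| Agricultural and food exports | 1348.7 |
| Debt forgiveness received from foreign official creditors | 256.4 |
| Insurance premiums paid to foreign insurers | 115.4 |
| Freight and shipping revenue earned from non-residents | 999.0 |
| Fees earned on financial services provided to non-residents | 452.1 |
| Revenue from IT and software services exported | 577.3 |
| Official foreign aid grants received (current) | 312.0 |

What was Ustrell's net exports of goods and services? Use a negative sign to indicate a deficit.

351.3

Goods: -3068.5 + 781.4 + 1348.7 - 623.3 = -1561.7
Services: 577.3 - 115.4 + 452.1 + 999.0 = 1913.0
Trade balance = -1561.7 + 1913.0 = 351.3
(Excluded from the trade balance — primary income: profits repatriated by foreign-owned firms operating domestically 264.3, dividends received from foreign subsidiaries of resident firms 322.4, compensation earned by residents employed abroad 221.2; financial account: inward foreign direct investment in the manufacturing sector 1283.4, acquisition of a foreign subsidiary by a resident firm (outward FDI) 823.2, increase in resident deposits held at foreign banks 416.3; capital account: capital transfers received from emigrants 166.9, acquisition of foreign patents and trademarks (non-produced assets) 153.8, debt forgiveness received from foreign official creditors 256.4; secondary income: official foreign aid grants received (current) 312.0.)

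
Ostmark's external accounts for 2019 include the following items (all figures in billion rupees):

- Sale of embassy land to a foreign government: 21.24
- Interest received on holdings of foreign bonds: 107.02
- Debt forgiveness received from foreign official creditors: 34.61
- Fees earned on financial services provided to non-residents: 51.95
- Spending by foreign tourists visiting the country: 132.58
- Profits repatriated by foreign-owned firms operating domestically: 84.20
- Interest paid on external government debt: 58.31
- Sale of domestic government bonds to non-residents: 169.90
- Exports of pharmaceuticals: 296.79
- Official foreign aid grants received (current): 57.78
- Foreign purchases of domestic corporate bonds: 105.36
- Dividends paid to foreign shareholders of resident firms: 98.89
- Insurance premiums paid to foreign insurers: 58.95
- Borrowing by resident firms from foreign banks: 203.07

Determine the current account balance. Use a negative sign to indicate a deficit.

Goods: 296.79
Services: 51.95 - 58.95 + 132.58 = 125.58
Primary income: -98.89 + 107.02 - 58.31 - 84.20 = -134.38
Secondary income: 57.78
Current account = 296.79 + 125.58 + (-134.38) + 57.78 = 345.77
(Excluded from the current account — capital account: sale of embassy land to a foreign government 21.24, debt forgiveness received from foreign official creditors 34.61; financial account: sale of domestic government bonds to non-residents 169.90, foreign purchases of domestic corporate bonds 105.36, borrowing by resident firms from foreign banks 203.07.)

345.77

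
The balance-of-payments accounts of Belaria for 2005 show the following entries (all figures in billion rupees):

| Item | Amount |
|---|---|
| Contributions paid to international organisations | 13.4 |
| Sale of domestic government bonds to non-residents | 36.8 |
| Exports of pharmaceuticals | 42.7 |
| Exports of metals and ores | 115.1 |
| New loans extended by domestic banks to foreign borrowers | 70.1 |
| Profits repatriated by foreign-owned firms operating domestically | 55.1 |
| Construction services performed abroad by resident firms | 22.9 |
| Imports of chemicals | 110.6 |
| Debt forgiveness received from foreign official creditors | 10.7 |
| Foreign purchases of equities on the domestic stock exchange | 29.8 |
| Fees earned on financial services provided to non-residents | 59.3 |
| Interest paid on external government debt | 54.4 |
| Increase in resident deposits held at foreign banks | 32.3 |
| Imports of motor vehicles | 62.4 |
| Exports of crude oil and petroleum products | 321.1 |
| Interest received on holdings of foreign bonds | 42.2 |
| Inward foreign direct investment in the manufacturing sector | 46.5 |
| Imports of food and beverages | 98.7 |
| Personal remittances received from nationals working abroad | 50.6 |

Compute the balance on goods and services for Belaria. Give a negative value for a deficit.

289.4

Goods: -62.4 - 110.6 - 98.7 + 321.1 + 42.7 + 115.1 = 207.2
Services: 59.3 + 22.9 = 82.2
Trade balance = 207.2 + 82.2 = 289.4
(Excluded from the trade balance — secondary income: contributions paid to international organisations 13.4, personal remittances received from nationals working abroad 50.6; financial account: sale of domestic government bonds to non-residents 36.8, new loans extended by domestic banks to foreign borrowers 70.1, foreign purchases of equities on the domestic stock exchange 29.8, increase in resident deposits held at foreign banks 32.3, inward foreign direct investment in the manufacturing sector 46.5; primary income: profits repatriated by foreign-owned firms operating domestically 55.1, interest paid on external government debt 54.4, interest received on holdings of foreign bonds 42.2; capital account: debt forgiveness received from foreign official creditors 10.7.)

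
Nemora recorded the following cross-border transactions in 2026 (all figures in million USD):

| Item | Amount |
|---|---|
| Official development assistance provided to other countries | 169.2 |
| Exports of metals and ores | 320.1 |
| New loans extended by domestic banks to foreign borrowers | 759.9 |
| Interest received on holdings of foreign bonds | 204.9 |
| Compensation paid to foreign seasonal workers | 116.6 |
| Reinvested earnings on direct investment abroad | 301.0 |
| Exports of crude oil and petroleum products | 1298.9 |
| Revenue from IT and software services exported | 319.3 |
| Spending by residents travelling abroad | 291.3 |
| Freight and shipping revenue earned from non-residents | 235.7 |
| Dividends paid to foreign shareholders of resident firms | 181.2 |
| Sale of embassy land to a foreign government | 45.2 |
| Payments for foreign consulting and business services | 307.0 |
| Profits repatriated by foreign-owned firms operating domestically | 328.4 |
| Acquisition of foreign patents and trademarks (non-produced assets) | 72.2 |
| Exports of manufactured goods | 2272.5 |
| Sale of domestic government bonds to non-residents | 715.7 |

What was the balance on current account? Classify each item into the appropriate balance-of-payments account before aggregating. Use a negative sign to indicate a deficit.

Goods: 2272.5 + 320.1 + 1298.9 = 3891.5
Services: -291.3 + 235.7 + 319.3 - 307.0 = -43.3
Primary income: 204.9 - 328.4 - 181.2 - 116.6 + 301.0 = -120.3
Secondary income: -169.2
Current account = 3891.5 + (-43.3) + (-120.3) + (-169.2) = 3558.7
(Excluded from the current account — financial account: new loans extended by domestic banks to foreign borrowers 759.9, sale of domestic government bonds to non-residents 715.7; capital account: sale of embassy land to a foreign government 45.2, acquisition of foreign patents and trademarks (non-produced assets) 72.2.)

3558.7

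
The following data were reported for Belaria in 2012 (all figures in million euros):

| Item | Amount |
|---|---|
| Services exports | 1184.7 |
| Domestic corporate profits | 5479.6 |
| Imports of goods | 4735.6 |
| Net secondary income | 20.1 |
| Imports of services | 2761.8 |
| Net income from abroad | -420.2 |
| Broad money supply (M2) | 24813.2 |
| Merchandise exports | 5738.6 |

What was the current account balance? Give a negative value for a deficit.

Goods balance = 5738.6 - 4735.6 = 1003.0
Services balance = 1184.7 - 2761.8 = -1577.1
Trade balance (goods + services) = 1003.0 + (-1577.1) = -574.1
Net primary income = -420.2
Net secondary income = 20.1
Current account = -574.1 + (-420.2) + 20.1 = -974.2

-974.2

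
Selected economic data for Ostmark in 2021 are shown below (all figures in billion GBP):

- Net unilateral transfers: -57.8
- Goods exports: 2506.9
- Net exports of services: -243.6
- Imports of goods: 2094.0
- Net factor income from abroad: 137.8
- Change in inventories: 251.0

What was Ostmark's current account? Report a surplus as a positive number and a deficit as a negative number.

249.3

Goods balance = 2506.9 - 2094.0 = 412.9
Services balance = -243.6
Trade balance (goods + services) = 412.9 + (-243.6) = 169.3
Net primary income = 137.8
Net secondary income = -57.8
Current account = 169.3 + 137.8 + (-57.8) = 249.3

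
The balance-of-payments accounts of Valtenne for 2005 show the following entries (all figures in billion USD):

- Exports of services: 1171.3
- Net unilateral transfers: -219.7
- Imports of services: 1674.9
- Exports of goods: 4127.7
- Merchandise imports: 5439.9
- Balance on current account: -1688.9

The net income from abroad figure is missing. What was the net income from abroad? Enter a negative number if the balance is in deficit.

Current account = goods balance + services balance + net primary income + net secondary income
Sum of the known components = -2035.5
Net income from abroad = CA - (known components) = -1688.9 - (-2035.5) = 346.6

346.6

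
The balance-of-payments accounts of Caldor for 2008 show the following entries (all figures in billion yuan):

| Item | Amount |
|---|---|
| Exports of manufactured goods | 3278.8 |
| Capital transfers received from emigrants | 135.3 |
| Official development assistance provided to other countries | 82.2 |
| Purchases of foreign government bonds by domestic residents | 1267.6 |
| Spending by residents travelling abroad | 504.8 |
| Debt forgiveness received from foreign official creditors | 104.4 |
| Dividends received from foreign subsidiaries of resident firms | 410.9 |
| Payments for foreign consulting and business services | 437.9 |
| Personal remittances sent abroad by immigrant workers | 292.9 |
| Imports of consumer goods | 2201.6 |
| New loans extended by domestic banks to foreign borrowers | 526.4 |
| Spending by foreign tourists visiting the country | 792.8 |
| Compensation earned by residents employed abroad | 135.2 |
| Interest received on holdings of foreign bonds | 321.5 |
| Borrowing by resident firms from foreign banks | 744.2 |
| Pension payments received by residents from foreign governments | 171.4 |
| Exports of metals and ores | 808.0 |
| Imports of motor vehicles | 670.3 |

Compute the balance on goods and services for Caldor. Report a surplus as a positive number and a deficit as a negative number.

Goods: -2201.6 - 670.3 + 3278.8 + 808.0 = 1214.9
Services: -437.9 + 792.8 - 504.8 = -149.9
Trade balance = 1214.9 + (-149.9) = 1065.0
(Excluded from the trade balance — capital account: capital transfers received from emigrants 135.3, debt forgiveness received from foreign official creditors 104.4; secondary income: official development assistance provided to other countries 82.2, personal remittances sent abroad by immigrant workers 292.9, pension payments received by residents from foreign governments 171.4; financial account: purchases of foreign government bonds by domestic residents 1267.6, new loans extended by domestic banks to foreign borrowers 526.4, borrowing by resident firms from foreign banks 744.2; primary income: dividends received from foreign subsidiaries of resident firms 410.9, compensation earned by residents employed abroad 135.2, interest received on holdings of foreign bonds 321.5.)

1065.0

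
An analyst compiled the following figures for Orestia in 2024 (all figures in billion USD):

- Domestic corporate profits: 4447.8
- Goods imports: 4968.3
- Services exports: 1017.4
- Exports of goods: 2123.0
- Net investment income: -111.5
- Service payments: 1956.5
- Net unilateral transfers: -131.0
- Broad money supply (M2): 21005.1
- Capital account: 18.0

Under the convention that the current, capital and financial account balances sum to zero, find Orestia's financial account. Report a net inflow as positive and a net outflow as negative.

4008.9

Goods balance = 2123.0 - 4968.3 = -2845.3
Services balance = 1017.4 - 1956.5 = -939.1
Trade balance (goods + services) = -2845.3 + (-939.1) = -3784.4
Net primary income = -111.5
Net secondary income = -131.0
Current account = -3784.4 + (-111.5) + (-131.0) = -4026.9
Financial account = -(-4026.9 + 18.0) = 4008.9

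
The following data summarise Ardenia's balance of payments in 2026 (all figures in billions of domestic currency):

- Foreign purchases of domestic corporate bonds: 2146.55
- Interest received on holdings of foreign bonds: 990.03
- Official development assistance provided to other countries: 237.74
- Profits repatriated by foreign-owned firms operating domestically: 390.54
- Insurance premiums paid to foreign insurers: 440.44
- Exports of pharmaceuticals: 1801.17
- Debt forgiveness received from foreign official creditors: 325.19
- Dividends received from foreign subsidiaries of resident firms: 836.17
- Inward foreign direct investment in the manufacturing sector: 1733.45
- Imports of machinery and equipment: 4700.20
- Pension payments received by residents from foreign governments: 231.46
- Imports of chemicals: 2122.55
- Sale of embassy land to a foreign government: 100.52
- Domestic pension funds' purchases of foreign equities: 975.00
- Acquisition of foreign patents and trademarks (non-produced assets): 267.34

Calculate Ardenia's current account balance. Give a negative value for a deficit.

-4032.64

Goods: -2122.55 + 1801.17 - 4700.20 = -5021.58
Services: -440.44
Primary income: 990.03 - 390.54 + 836.17 = 1435.66
Secondary income: -237.74 + 231.46 = -6.28
Current account = (-5021.58) + (-440.44) + 1435.66 + (-6.28) = -4032.64
(Excluded from the current account — financial account: foreign purchases of domestic corporate bonds 2146.55, inward foreign direct investment in the manufacturing sector 1733.45, domestic pension funds' purchases of foreign equities 975.00; capital account: debt forgiveness received from foreign official creditors 325.19, sale of embassy land to a foreign government 100.52, acquisition of foreign patents and trademarks (non-produced assets) 267.34.)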